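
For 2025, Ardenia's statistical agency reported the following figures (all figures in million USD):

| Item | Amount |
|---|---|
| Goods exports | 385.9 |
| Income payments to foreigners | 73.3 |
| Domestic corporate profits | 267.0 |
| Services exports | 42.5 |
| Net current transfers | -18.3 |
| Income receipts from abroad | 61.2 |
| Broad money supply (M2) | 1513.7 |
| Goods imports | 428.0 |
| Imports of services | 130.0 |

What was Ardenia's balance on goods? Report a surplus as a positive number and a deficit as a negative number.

Goods balance = 385.9 - 428.0 = -42.1

-42.1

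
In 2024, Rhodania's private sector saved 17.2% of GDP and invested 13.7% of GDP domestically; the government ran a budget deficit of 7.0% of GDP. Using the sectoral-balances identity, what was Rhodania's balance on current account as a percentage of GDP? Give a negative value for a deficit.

-3.5

By the sectoral-balances identity, CA = (S_private - I) + (T - G).
Private balance = 17.2 - 13.7 = 3.5
Government balance (T - G) = -7.0
CA = 3.5 + (-7.0) = -3.5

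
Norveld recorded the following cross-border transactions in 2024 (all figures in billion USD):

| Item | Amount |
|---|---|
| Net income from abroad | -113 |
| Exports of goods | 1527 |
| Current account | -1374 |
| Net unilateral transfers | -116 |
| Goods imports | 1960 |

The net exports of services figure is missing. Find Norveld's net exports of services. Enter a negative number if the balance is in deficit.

-712

Current account = goods balance + services balance + net primary income + net secondary income
Sum of the known components = -662
Net exports of services = CA - (known components) = -1374 - (-662) = -712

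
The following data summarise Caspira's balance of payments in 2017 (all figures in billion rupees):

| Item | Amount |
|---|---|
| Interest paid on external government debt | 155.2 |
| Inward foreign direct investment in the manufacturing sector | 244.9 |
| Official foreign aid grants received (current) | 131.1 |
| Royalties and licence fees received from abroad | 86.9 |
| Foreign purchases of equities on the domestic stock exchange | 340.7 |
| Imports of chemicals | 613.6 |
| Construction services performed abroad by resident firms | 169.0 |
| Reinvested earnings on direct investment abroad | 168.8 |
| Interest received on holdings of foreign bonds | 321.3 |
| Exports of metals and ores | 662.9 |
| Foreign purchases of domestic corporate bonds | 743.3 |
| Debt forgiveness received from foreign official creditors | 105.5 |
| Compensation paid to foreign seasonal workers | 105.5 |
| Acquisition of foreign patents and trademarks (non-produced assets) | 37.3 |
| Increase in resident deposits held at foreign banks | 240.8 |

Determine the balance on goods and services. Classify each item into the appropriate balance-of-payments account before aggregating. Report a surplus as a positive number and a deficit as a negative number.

305.2

Goods: 662.9 - 613.6 = 49.3
Services: 86.9 + 169.0 = 255.9
Trade balance = 49.3 + 255.9 = 305.2
(Excluded from the trade balance — primary income: interest paid on external government debt 155.2, reinvested earnings on direct investment abroad 168.8, interest received on holdings of foreign bonds 321.3, compensation paid to foreign seasonal workers 105.5; financial account: inward foreign direct investment in the manufacturing sector 244.9, foreign purchases of equities on the domestic stock exchange 340.7, foreign purchases of domestic corporate bonds 743.3, increase in resident deposits held at foreign banks 240.8; secondary income: official foreign aid grants received (current) 131.1; capital account: debt forgiveness received from foreign official creditors 105.5, acquisition of foreign patents and trademarks (non-produced assets) 37.3.)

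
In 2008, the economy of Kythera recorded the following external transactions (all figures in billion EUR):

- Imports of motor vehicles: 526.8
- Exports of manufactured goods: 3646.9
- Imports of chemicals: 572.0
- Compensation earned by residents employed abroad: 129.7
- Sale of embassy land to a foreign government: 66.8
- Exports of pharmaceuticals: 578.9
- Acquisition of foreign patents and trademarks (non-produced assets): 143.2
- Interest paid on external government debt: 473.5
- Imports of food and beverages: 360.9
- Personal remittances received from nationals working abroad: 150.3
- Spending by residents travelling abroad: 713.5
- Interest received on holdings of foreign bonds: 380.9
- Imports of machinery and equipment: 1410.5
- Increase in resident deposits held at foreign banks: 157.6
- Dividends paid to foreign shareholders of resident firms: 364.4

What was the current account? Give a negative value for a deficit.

465.1

Goods: 3646.9 - 526.8 - 572.0 + 578.9 - 1410.5 - 360.9 = 1355.6
Services: -713.5
Primary income: -364.4 - 473.5 + 380.9 + 129.7 = -327.3
Secondary income: 150.3
Current account = 1355.6 + (-713.5) + (-327.3) + 150.3 = 465.1
(Excluded from the current account — capital account: sale of embassy land to a foreign government 66.8, acquisition of foreign patents and trademarks (non-produced assets) 143.2; financial account: increase in resident deposits held at foreign banks 157.6.)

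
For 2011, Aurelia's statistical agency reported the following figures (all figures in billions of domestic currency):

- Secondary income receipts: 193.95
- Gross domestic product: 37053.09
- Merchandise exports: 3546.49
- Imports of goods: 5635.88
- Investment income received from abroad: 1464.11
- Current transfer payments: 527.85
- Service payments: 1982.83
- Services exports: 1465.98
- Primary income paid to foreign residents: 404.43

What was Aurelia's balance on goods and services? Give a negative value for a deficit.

Goods balance = 3546.49 - 5635.88 = -2089.39
Services balance = 1465.98 - 1982.83 = -516.85
Trade balance (goods + services) = -2089.39 + (-516.85) = -2606.24

-2606.24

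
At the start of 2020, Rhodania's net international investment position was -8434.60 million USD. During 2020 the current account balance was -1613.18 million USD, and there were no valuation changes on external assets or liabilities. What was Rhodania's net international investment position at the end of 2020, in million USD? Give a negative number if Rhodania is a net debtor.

With no valuation effects, change in NIIP = current account = -1613.18
End-of-year NIIP = -8434.60 + (-1613.18) = -10047.78

-10047.78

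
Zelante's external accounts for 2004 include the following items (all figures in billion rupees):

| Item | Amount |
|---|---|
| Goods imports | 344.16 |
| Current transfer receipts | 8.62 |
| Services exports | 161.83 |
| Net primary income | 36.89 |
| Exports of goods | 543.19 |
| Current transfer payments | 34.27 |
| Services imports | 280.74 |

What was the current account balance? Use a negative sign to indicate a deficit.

Goods balance = 543.19 - 344.16 = 199.03
Services balance = 161.83 - 280.74 = -118.91
Trade balance (goods + services) = 199.03 + (-118.91) = 80.12
Net primary income = 36.89
Net secondary income = 8.62 - 34.27 = -25.65
Current account = 80.12 + 36.89 + (-25.65) = 91.36

91.36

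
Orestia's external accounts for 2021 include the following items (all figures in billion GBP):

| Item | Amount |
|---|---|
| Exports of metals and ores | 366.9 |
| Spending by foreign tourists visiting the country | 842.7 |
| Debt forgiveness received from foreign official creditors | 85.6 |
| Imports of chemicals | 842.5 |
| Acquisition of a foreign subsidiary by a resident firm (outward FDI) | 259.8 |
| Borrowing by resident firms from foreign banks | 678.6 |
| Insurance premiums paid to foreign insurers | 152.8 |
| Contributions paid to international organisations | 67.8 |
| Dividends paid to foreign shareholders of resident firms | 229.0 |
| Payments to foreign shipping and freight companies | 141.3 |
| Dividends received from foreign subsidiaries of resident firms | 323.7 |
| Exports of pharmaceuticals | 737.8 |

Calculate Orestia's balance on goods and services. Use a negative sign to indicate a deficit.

Goods: -842.5 + 366.9 + 737.8 = 262.2
Services: -141.3 - 152.8 + 842.7 = 548.6
Trade balance = 262.2 + 548.6 = 810.8
(Excluded from the trade balance — capital account: debt forgiveness received from foreign official creditors 85.6; financial account: acquisition of a foreign subsidiary by a resident firm (outward FDI) 259.8, borrowing by resident firms from foreign banks 678.6; secondary income: contributions paid to international organisations 67.8; primary income: dividends paid to foreign shareholders of resident firms 229.0, dividends received from foreign subsidiaries of resident firms 323.7.)

810.8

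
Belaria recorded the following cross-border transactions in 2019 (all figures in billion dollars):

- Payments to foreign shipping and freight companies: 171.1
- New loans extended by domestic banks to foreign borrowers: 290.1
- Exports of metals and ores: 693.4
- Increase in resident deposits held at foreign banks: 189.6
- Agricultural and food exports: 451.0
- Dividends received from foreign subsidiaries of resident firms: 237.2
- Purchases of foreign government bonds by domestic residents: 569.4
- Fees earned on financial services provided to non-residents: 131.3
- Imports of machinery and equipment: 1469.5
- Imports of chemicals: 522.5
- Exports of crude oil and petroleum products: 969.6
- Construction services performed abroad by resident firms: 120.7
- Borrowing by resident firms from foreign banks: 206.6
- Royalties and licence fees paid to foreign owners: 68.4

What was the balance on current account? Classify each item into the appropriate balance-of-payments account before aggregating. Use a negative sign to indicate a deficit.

Goods: 969.6 + 693.4 - 522.5 - 1469.5 + 451.0 = 122.0
Services: -171.1 + 131.3 + 120.7 - 68.4 = 12.5
Primary income: 237.2
Current account = 122.0 + 12.5 + 237.2 = 371.7
(Excluded from the current account — financial account: new loans extended by domestic banks to foreign borrowers 290.1, increase in resident deposits held at foreign banks 189.6, purchases of foreign government bonds by domestic residents 569.4, borrowing by resident firms from foreign banks 206.6.)

371.7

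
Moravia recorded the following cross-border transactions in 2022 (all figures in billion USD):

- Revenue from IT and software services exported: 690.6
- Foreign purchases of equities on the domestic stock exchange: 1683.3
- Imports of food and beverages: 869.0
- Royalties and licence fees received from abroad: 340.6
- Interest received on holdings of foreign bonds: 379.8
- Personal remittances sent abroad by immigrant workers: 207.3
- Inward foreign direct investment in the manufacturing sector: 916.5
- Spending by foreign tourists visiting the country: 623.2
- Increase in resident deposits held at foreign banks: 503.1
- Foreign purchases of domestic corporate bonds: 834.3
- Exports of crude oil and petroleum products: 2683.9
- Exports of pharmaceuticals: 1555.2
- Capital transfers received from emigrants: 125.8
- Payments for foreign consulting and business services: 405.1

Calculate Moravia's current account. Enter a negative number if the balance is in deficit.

4791.9

Goods: 1555.2 - 869.0 + 2683.9 = 3370.1
Services: -405.1 + 623.2 + 340.6 + 690.6 = 1249.3
Primary income: 379.8
Secondary income: -207.3
Current account = 3370.1 + 1249.3 + 379.8 + (-207.3) = 4791.9
(Excluded from the current account — financial account: foreign purchases of equities on the domestic stock exchange 1683.3, inward foreign direct investment in the manufacturing sector 916.5, increase in resident deposits held at foreign banks 503.1, foreign purchases of domestic corporate bonds 834.3; capital account: capital transfers received from emigrants 125.8.)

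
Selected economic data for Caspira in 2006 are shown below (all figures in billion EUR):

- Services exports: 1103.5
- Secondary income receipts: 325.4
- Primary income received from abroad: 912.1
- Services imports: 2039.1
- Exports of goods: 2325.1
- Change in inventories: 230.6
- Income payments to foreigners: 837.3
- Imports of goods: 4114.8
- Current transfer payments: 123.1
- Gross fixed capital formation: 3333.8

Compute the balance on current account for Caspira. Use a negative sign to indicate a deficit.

Goods balance = 2325.1 - 4114.8 = -1789.7
Services balance = 1103.5 - 2039.1 = -935.6
Trade balance (goods + services) = -1789.7 + (-935.6) = -2725.3
Net primary income = 912.1 - 837.3 = 74.8
Net secondary income = 325.4 - 123.1 = 202.3
Current account = -2725.3 + 74.8 + 202.3 = -2448.2

-2448.2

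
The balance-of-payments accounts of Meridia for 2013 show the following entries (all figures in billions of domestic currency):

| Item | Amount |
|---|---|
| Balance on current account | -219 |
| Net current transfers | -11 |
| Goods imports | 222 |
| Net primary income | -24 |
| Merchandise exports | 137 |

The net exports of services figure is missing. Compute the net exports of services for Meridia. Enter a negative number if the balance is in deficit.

-99

Current account = goods balance + services balance + net primary income + net secondary income
Sum of the known components = -120
Net exports of services = CA - (known components) = -219 - (-120) = -99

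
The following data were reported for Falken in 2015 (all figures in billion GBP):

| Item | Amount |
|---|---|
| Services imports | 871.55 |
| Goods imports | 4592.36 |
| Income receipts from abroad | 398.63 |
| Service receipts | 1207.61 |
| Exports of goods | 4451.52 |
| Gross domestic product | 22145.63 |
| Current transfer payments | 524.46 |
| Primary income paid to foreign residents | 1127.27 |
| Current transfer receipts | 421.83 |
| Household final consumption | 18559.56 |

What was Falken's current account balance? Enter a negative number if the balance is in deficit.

Goods balance = 4451.52 - 4592.36 = -140.84
Services balance = 1207.61 - 871.55 = 336.06
Trade balance (goods + services) = -140.84 + 336.06 = 195.22
Net primary income = 398.63 - 1127.27 = -728.64
Net secondary income = 421.83 - 524.46 = -102.63
Current account = 195.22 + (-728.64) + (-102.63) = -636.05

-636.05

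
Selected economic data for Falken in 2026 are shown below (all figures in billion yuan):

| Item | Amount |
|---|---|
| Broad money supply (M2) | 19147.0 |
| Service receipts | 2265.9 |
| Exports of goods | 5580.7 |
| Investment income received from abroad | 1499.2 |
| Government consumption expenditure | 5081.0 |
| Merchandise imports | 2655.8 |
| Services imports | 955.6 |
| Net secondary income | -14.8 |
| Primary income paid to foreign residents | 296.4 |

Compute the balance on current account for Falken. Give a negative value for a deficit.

5423.2

Goods balance = 5580.7 - 2655.8 = 2924.9
Services balance = 2265.9 - 955.6 = 1310.3
Trade balance (goods + services) = 2924.9 + 1310.3 = 4235.2
Net primary income = 1499.2 - 296.4 = 1202.8
Net secondary income = -14.8
Current account = 4235.2 + 1202.8 + (-14.8) = 5423.2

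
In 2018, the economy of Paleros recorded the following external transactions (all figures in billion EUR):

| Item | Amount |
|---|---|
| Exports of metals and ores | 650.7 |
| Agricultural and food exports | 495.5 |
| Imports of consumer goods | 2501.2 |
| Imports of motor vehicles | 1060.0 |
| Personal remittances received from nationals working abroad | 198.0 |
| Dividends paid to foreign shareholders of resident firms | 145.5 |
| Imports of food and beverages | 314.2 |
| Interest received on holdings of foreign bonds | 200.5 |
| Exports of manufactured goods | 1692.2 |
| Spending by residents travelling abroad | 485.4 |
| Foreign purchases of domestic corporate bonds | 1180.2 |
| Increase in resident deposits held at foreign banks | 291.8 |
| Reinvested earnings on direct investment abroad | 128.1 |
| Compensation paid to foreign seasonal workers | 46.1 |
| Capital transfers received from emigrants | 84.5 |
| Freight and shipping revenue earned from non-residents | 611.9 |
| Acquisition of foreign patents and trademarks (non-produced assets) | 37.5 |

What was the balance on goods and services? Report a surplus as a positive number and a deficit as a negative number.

Goods: 495.5 + 1692.2 - 314.2 - 1060.0 - 2501.2 + 650.7 = -1037.0
Services: 611.9 - 485.4 = 126.5
Trade balance = -1037.0 + 126.5 = -910.5
(Excluded from the trade balance — secondary income: personal remittances received from nationals working abroad 198.0; primary income: dividends paid to foreign shareholders of resident firms 145.5, interest received on holdings of foreign bonds 200.5, reinvested earnings on direct investment abroad 128.1, compensation paid to foreign seasonal workers 46.1; financial account: foreign purchases of domestic corporate bonds 1180.2, increase in resident deposits held at foreign banks 291.8; capital account: capital transfers received from emigrants 84.5, acquisition of foreign patents and trademarks (non-produced assets) 37.5.)

-910.5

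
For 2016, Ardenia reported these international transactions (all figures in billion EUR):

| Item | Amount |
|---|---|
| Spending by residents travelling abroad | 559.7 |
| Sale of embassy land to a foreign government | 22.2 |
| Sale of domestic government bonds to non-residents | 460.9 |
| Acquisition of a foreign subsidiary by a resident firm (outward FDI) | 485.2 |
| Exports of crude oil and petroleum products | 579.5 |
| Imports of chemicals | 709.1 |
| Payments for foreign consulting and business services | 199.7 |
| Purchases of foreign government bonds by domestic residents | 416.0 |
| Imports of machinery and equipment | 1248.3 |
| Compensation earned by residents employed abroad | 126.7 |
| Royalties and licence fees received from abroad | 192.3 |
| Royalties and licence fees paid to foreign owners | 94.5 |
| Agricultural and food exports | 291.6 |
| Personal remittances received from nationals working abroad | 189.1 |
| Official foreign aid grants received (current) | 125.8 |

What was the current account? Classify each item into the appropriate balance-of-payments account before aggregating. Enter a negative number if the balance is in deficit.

-1306.3

Goods: 579.5 - 1248.3 + 291.6 - 709.1 = -1086.3
Services: -559.7 + 192.3 - 199.7 - 94.5 = -661.6
Primary income: 126.7
Secondary income: 125.8 + 189.1 = 314.9
Current account = (-1086.3) + (-661.6) + 126.7 + 314.9 = -1306.3
(Excluded from the current account — capital account: sale of embassy land to a foreign government 22.2; financial account: sale of domestic government bonds to non-residents 460.9, acquisition of a foreign subsidiary by a resident firm (outward FDI) 485.2, purchases of foreign government bonds by domestic residents 416.0.)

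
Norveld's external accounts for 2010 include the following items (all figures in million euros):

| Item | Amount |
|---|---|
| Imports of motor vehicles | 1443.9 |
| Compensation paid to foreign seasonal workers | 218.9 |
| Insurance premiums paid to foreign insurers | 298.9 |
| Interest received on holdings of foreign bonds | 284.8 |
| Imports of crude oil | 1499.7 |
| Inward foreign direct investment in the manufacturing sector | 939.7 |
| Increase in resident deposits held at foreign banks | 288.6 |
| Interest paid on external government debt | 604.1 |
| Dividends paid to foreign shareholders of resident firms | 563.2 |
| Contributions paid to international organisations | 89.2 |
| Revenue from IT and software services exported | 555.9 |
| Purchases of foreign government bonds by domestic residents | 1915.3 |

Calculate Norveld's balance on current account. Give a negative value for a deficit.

-3877.2

Goods: -1443.9 - 1499.7 = -2943.6
Services: 555.9 - 298.9 = 257.0
Primary income: 284.8 - 604.1 - 563.2 - 218.9 = -1101.4
Secondary income: -89.2
Current account = (-2943.6) + 257.0 + (-1101.4) + (-89.2) = -3877.2
(Excluded from the current account — financial account: inward foreign direct investment in the manufacturing sector 939.7, increase in resident deposits held at foreign banks 288.6, purchases of foreign government bonds by domestic residents 1915.3.)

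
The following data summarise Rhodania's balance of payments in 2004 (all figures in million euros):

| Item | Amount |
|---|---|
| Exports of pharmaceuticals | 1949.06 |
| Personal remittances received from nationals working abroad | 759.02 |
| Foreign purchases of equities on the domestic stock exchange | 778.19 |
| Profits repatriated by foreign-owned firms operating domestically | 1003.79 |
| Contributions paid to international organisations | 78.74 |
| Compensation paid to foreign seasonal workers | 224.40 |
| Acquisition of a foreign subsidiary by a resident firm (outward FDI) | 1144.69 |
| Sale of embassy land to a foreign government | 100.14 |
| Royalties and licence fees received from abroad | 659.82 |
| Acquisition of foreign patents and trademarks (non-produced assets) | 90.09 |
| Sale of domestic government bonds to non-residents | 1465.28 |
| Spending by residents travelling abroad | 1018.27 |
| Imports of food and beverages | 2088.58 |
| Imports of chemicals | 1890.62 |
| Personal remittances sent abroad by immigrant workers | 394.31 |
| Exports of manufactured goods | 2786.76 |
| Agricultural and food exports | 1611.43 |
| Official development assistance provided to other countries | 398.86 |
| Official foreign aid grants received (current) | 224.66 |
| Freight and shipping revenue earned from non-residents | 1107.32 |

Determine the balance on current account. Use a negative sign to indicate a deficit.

Goods: 2786.76 + 1611.43 - 1890.62 + 1949.06 - 2088.58 = 2368.05
Services: 1107.32 - 1018.27 + 659.82 = 748.87
Primary income: -224.40 - 1003.79 = -1228.19
Secondary income: 224.66 - 398.86 + 759.02 - 78.74 - 394.31 = 111.77
Current account = 2368.05 + 748.87 + (-1228.19) + 111.77 = 2000.50
(Excluded from the current account — financial account: foreign purchases of equities on the domestic stock exchange 778.19, acquisition of a foreign subsidiary by a resident firm (outward FDI) 1144.69, sale of domestic government bonds to non-residents 1465.28; capital account: sale of embassy land to a foreign government 100.14, acquisition of foreign patents and trademarks (non-produced assets) 90.09.)

2000.50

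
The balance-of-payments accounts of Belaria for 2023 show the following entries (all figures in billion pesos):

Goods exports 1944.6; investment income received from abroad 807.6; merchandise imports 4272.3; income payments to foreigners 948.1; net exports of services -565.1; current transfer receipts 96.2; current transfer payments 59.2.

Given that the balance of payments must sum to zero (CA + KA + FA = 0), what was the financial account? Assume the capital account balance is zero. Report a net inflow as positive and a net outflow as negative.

Goods balance = 1944.6 - 4272.3 = -2327.7
Services balance = -565.1
Trade balance (goods + services) = -2327.7 + (-565.1) = -2892.8
Net primary income = 807.6 - 948.1 = -140.5
Net secondary income = 96.2 - 59.2 = 37.0
Current account = -2892.8 + (-140.5) + 37.0 = -2996.3
Financial account = -(-2996.3) = 2996.3

2996.3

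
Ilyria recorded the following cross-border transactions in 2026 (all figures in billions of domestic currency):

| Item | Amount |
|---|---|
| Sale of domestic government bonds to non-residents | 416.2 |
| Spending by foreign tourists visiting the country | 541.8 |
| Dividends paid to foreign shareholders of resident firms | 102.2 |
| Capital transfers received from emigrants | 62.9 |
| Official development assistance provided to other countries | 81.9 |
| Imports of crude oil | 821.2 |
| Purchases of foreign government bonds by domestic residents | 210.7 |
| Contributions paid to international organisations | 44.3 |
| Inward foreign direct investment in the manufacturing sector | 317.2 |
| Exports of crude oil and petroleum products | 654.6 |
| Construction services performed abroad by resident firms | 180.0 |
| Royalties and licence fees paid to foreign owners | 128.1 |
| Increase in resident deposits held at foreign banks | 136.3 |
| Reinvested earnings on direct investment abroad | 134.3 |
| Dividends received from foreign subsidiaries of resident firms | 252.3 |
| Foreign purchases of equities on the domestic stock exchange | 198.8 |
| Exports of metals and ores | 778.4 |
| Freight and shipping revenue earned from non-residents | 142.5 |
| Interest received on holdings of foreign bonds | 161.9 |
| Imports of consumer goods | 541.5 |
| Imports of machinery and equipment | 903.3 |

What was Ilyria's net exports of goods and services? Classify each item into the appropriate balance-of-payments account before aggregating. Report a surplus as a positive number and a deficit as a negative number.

Goods: -821.2 - 903.3 + 654.6 + 778.4 - 541.5 = -833.0
Services: 180.0 + 541.8 - 128.1 + 142.5 = 736.2
Trade balance = -833.0 + 736.2 = -96.8
(Excluded from the trade balance — financial account: sale of domestic government bonds to non-residents 416.2, purchases of foreign government bonds by domestic residents 210.7, inward foreign direct investment in the manufacturing sector 317.2, increase in resident deposits held at foreign banks 136.3, foreign purchases of equities on the domestic stock exchange 198.8; primary income: dividends paid to foreign shareholders of resident firms 102.2, reinvested earnings on direct investment abroad 134.3, dividends received from foreign subsidiaries of resident firms 252.3, interest received on holdings of foreign bonds 161.9; capital account: capital transfers received from emigrants 62.9; secondary income: official development assistance provided to other countries 81.9, contributions paid to international organisations 44.3.)

-96.8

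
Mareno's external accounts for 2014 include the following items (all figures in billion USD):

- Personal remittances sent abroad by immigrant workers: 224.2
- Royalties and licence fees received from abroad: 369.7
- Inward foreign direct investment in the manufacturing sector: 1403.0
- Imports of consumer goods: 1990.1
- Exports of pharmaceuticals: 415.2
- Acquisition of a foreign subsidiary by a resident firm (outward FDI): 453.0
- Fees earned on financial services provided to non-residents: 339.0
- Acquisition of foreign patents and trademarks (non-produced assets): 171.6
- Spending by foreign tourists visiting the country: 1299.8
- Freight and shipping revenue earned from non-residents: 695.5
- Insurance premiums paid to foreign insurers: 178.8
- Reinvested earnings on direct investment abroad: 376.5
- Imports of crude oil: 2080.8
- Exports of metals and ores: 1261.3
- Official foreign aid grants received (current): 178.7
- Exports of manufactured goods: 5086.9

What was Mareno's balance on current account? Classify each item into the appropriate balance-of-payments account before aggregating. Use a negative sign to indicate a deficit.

Goods: -2080.8 - 1990.1 + 5086.9 + 415.2 + 1261.3 = 2692.5
Services: 695.5 + 339.0 - 178.8 + 1299.8 + 369.7 = 2525.2
Primary income: 376.5
Secondary income: 178.7 - 224.2 = -45.5
Current account = 2692.5 + 2525.2 + 376.5 + (-45.5) = 5548.7
(Excluded from the current account — financial account: inward foreign direct investment in the manufacturing sector 1403.0, acquisition of a foreign subsidiary by a resident firm (outward FDI) 453.0; capital account: acquisition of foreign patents and trademarks (non-produced assets) 171.6.)

5548.7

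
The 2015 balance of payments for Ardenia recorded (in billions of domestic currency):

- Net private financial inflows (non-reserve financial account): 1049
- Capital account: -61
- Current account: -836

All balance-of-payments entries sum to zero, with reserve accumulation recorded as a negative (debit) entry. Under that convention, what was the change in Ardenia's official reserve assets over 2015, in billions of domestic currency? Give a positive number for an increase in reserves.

Official reserve transactions balance = -((-836) + (-61) + 1049) = -152
An accumulation of reserves is recorded as a debit (negative entry), so the change in the stock of reserves is the negative of that balance.
Change in official reserves = -(-152) = 152

152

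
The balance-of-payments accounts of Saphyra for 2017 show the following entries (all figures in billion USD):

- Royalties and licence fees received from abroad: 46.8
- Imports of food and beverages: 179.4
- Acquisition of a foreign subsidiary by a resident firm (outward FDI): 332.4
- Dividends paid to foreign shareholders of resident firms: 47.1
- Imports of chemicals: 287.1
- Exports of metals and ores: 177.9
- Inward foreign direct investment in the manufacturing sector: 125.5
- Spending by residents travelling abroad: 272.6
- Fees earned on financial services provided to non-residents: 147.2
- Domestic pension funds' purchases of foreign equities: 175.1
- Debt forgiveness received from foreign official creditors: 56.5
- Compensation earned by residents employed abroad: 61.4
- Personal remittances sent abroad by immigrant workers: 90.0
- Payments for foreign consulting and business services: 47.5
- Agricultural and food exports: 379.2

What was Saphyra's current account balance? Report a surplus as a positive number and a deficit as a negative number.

Goods: -287.1 + 379.2 - 179.4 + 177.9 = 90.6
Services: 46.8 - 272.6 - 47.5 + 147.2 = -126.1
Primary income: -47.1 + 61.4 = 14.3
Secondary income: -90.0
Current account = 90.6 + (-126.1) + 14.3 + (-90.0) = -111.2
(Excluded from the current account — financial account: acquisition of a foreign subsidiary by a resident firm (outward FDI) 332.4, inward foreign direct investment in the manufacturing sector 125.5, domestic pension funds' purchases of foreign equities 175.1; capital account: debt forgiveness received from foreign official creditors 56.5.)

-111.2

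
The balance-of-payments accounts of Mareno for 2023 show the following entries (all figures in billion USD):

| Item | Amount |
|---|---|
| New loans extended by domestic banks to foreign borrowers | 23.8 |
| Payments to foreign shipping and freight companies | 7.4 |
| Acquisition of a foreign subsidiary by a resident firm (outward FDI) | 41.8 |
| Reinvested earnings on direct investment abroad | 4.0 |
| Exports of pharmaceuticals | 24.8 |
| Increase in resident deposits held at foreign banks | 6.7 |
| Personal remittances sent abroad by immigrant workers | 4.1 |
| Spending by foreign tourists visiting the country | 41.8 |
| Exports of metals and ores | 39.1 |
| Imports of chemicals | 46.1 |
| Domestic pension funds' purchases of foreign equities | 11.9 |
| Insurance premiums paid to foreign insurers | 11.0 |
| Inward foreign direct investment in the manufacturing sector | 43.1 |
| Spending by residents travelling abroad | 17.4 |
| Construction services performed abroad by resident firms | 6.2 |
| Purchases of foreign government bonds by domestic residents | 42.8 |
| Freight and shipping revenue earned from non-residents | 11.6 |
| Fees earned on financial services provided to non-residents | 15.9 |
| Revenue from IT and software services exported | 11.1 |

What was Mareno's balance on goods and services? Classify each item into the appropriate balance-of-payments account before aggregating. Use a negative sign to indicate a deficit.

Goods: -46.1 + 24.8 + 39.1 = 17.8
Services: 11.6 - 11.0 + 6.2 - 17.4 + 11.1 + 41.8 - 7.4 + 15.9 = 50.8
Trade balance = 17.8 + 50.8 = 68.6
(Excluded from the trade balance — financial account: new loans extended by domestic banks to foreign borrowers 23.8, acquisition of a foreign subsidiary by a resident firm (outward FDI) 41.8, increase in resident deposits held at foreign banks 6.7, domestic pension funds' purchases of foreign equities 11.9, inward foreign direct investment in the manufacturing sector 43.1, purchases of foreign government bonds by domestic residents 42.8; primary income: reinvested earnings on direct investment abroad 4.0; secondary income: personal remittances sent abroad by immigrant workers 4.1.)

68.6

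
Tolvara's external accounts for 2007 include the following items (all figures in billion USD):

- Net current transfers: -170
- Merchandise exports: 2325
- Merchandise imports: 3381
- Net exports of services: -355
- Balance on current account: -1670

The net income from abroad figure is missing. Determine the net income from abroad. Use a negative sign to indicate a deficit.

-89

Current account = goods balance + services balance + net primary income + net secondary income
Sum of the known components = -1581
Net income from abroad = CA - (known components) = -1670 - (-1581) = -89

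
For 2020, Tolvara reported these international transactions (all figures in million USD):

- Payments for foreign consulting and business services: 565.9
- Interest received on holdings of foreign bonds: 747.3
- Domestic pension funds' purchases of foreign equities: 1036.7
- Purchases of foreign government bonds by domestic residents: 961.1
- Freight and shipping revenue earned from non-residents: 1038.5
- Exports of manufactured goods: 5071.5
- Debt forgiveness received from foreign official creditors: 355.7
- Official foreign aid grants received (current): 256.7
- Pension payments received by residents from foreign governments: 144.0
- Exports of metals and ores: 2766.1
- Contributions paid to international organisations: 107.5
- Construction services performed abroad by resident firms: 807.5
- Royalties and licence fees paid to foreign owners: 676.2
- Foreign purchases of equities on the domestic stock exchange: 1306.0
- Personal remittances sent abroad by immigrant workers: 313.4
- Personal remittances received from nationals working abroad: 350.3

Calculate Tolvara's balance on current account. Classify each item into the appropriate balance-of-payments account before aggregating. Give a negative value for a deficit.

9518.9

Goods: 5071.5 + 2766.1 = 7837.6
Services: -676.2 - 565.9 + 1038.5 + 807.5 = 603.9
Primary income: 747.3
Secondary income: 144.0 + 256.7 - 107.5 + 350.3 - 313.4 = 330.1
Current account = 7837.6 + 603.9 + 747.3 + 330.1 = 9518.9
(Excluded from the current account — financial account: domestic pension funds' purchases of foreign equities 1036.7, purchases of foreign government bonds by domestic residents 961.1, foreign purchases of equities on the domestic stock exchange 1306.0; capital account: debt forgiveness received from foreign official creditors 355.7.)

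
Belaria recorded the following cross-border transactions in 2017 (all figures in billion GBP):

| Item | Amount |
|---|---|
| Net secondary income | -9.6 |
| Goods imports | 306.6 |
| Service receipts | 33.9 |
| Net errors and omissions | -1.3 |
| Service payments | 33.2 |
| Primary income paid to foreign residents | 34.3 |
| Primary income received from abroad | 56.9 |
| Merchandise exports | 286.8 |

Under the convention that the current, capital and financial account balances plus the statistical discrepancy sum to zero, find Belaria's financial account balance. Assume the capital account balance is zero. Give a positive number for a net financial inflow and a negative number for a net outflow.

7.4

Goods balance = 286.8 - 306.6 = -19.8
Services balance = 33.9 - 33.2 = 0.7
Trade balance (goods + services) = -19.8 + 0.7 = -19.1
Net primary income = 56.9 - 34.3 = 22.6
Net secondary income = -9.6
Current account = -19.1 + 22.6 + (-9.6) = -6.1
Financial account = -(-6.1 + (-1.3)) = 7.4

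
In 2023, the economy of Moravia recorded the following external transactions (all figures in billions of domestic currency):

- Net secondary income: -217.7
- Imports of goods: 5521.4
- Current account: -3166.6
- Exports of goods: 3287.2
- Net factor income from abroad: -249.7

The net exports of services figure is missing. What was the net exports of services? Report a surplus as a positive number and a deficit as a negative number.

Current account = goods balance + services balance + net primary income + net secondary income
Sum of the known components = -2701.6
Net exports of services = CA - (known components) = -3166.6 - (-2701.6) = -465.0

-465.0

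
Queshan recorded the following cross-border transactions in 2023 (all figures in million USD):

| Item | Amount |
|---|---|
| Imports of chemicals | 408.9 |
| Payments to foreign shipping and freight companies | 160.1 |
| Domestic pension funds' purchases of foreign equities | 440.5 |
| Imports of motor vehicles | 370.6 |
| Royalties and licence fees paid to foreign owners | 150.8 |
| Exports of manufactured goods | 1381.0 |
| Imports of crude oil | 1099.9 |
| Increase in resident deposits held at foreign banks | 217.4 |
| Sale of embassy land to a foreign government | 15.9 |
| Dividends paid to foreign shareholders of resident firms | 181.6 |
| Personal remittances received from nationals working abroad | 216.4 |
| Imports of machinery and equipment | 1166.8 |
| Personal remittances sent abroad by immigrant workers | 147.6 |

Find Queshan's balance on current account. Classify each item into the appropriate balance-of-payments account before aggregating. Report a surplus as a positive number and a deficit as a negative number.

Goods: -370.6 + 1381.0 - 408.9 - 1166.8 - 1099.9 = -1665.2
Services: -160.1 - 150.8 = -310.9
Primary income: -181.6
Secondary income: 216.4 - 147.6 = 68.8
Current account = (-1665.2) + (-310.9) + (-181.6) + 68.8 = -2088.9
(Excluded from the current account — financial account: domestic pension funds' purchases of foreign equities 440.5, increase in resident deposits held at foreign banks 217.4; capital account: sale of embassy land to a foreign government 15.9.)

-2088.9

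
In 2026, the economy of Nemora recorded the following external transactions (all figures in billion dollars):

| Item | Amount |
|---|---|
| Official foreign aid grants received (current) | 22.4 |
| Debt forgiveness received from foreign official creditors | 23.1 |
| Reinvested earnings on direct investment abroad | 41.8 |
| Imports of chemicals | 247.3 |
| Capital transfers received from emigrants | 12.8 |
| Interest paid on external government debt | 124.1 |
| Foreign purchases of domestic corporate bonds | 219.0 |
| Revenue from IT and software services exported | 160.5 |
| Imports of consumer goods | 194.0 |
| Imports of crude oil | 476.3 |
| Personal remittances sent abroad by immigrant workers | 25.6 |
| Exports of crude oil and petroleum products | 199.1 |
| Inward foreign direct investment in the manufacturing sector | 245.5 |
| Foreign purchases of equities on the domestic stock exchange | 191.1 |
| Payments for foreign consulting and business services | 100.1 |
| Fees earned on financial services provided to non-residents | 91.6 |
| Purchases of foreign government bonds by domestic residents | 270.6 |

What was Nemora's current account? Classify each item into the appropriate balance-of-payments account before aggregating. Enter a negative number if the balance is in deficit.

Goods: -194.0 + 199.1 - 247.3 - 476.3 = -718.5
Services: 91.6 + 160.5 - 100.1 = 152.0
Primary income: -124.1 + 41.8 = -82.3
Secondary income: -25.6 + 22.4 = -3.2
Current account = (-718.5) + 152.0 + (-82.3) + (-3.2) = -652.0
(Excluded from the current account — capital account: debt forgiveness received from foreign official creditors 23.1, capital transfers received from emigrants 12.8; financial account: foreign purchases of domestic corporate bonds 219.0, inward foreign direct investment in the manufacturing sector 245.5, foreign purchases of equities on the domestic stock exchange 191.1, purchases of foreign government bonds by domestic residents 270.6.)

-652.0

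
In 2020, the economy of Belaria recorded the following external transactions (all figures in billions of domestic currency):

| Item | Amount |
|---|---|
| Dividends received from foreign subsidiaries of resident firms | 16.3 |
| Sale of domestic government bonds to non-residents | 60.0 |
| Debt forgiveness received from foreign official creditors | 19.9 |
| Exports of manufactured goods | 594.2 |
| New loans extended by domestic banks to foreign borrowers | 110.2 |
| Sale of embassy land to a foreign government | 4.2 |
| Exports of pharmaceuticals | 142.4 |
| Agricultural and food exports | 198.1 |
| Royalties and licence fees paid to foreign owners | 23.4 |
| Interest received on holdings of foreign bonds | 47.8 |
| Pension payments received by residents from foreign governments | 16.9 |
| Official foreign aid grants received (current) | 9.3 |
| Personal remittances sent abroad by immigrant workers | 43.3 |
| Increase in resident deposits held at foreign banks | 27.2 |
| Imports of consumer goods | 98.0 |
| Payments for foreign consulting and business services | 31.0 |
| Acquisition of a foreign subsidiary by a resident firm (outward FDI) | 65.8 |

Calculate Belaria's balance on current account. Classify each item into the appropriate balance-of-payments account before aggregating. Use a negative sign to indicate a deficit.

829.3

Goods: 142.4 + 594.2 - 98.0 + 198.1 = 836.7
Services: -31.0 - 23.4 = -54.4
Primary income: 47.8 + 16.3 = 64.1
Secondary income: 16.9 + 9.3 - 43.3 = -17.1
Current account = 836.7 + (-54.4) + 64.1 + (-17.1) = 829.3
(Excluded from the current account — financial account: sale of domestic government bonds to non-residents 60.0, new loans extended by domestic banks to foreign borrowers 110.2, increase in resident deposits held at foreign banks 27.2, acquisition of a foreign subsidiary by a resident firm (outward FDI) 65.8; capital account: debt forgiveness received from foreign official creditors 19.9, sale of embassy land to a foreign government 4.2.)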